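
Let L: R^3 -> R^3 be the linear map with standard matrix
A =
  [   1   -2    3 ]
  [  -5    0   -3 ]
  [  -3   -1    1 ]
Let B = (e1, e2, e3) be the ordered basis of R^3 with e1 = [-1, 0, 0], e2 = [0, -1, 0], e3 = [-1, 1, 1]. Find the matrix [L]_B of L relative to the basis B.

The j-th column of [L]_B is [L(ej)]_B.
L(e1) = A e1 = [-1, 5, 3] = -2e1 - 2e2 + 3e3, so column 1 is [-2, -2, 3].
Repeating for e2, e3 and assembling the columns gives [[-2, -3, -3], [-2, 1, 1], [3, 1, 3]].

[[-2, -3, -3], [-2, 1, 1], [3, 1, 3]]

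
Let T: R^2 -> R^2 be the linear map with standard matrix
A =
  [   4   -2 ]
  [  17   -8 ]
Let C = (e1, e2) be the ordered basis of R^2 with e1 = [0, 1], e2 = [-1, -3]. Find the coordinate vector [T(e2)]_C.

Column 2 of [T]_C is the C-coordinate vector of T(e2).
In standard coordinates T(e2) = A e2 = [2, 7].
Converting to C: [2, 7] = e1 - 2e2, so the coordinate vector is [1, -2].

[1, -2]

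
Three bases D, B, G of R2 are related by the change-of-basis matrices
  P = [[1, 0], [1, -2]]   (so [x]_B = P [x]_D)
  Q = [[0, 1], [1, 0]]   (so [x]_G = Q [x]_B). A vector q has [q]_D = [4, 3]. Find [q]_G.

[-2, 4]

Apply P to get B-coordinates [4, -2], then Q to get G-coordinates.
The result is [q]_G = [-2, 4].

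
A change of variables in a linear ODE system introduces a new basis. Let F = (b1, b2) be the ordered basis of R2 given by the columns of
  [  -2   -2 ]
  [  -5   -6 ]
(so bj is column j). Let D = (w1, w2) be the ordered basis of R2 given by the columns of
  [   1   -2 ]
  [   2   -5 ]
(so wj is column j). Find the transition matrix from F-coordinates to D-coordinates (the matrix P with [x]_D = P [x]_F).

Let M have columns bj and N have columns wj. Then for every x, N [x]_D = x = M [x]_F, so P = N^(-1) M.
Since det N = -1, N^(-1) has integer entries; multiplying gives P = [[0, 2], [1, 2]].

[[0, 2], [1, 2]]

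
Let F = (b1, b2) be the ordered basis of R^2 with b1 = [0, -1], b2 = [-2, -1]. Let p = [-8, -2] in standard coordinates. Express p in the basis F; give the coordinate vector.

[-2, 4]

[p]_F is the unique c with M c = p, where M has columns b1, b2.
System: 0c_1 - 2c_2 = -8, -c_1 - c_2 = -2; solving gives c_1 = -2, c_2 = 4.
Check: -2b1 + 4b2 = [-8, -2].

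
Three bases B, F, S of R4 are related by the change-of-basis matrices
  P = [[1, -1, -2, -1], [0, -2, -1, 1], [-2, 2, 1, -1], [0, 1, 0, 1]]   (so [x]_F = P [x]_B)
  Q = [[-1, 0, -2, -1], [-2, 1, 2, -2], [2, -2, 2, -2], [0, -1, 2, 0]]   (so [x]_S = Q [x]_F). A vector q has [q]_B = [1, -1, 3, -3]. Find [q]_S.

Apply P to get F-coordinates [-1, -4, 2, -4], then Q to get S-coordinates.
The result is [q]_S = [1, 10, 18, 8].

[1, 10, 18, 8]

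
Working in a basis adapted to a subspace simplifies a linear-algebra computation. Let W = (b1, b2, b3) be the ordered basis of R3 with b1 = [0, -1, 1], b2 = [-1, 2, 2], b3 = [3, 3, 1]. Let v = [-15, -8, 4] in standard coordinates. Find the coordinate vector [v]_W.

We seek scalars with c_1 b1 + ... + c_3 b3 = v; equivalently solve M c = v where the columns of M are b1, ..., b3.
Gaussian elimination on [M | v] yields c = (2, 3, -4).
Check: 2b1 + 3b2 - 4b3 = [-15, -8, 4].

[2, 3, -4]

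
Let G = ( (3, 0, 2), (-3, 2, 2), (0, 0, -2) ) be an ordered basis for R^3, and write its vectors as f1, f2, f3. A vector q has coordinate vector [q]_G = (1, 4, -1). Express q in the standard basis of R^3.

(-9, 8, 12)

q = M [q]_G, where M has columns f1, ..., f3.
Carrying out the matrix-vector product, q = (-9, 8, 12).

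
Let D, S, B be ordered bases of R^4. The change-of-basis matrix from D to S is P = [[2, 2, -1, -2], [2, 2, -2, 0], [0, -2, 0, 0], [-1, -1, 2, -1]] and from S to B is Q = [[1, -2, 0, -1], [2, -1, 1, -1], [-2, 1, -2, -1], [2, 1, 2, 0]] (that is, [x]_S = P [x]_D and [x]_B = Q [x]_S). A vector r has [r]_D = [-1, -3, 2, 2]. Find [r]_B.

[4, -16, -2, -28]

Apply P to get S-coordinates [-14, -12, 6, 6], then Q to get B-coordinates.
The result is [r]_B = [4, -16, -2, -28].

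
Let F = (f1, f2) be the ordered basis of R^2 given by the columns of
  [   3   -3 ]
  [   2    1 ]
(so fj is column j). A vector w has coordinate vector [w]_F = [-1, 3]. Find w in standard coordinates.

[-12, 1]

By definition w = -f1 + 3f2.
Summing componentwise gives [-12, 1].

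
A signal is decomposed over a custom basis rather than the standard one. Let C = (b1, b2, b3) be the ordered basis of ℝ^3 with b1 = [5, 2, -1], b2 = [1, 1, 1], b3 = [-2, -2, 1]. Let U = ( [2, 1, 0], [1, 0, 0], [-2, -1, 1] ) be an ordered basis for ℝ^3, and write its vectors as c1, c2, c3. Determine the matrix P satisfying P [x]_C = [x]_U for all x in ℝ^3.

[[1, 2, -1], [1, -1, 2], [-1, 1, 1]]

Column j of P is [bj]_U, since P maps C-coordinates to U-coordinates.
Expressing b1 in U: b1 = c1 + c2 - c3, so column 1 of P is [1, 1, -1].
Doing the same for each bj gives P = [[1, 2, -1], [1, -1, 2], [-1, 1, 1]].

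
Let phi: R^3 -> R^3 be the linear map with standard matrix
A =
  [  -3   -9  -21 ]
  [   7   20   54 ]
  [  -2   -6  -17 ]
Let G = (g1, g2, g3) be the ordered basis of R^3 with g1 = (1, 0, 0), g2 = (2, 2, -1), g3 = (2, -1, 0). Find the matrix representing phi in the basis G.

[[-1, 3, 3], [2, -1, -2], [-3, -2, 2]]

Let P have columns g1, ..., g3. Then [phi]_G = P^(-1) A P.
Here det P = -1, so P^(-1) is integer; computing A P first and then P^(-1)(A P) gives [[-1, 3, 3], [2, -1, -2], [-3, -2, 2]].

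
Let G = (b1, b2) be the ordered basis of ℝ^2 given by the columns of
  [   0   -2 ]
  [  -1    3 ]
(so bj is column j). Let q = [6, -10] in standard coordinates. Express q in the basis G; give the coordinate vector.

[1, -3]

We seek scalars with c_1 b1 + c_2 b2 = q; equivalently solve M c = q where the columns of M are b1, b2.
System: 0c_1 - 2c_2 = 6, -c_1 + 3c_2 = -10; solving gives c_1 = 1, c_2 = -3.
Check: b1 - 3b2 = [6, -10].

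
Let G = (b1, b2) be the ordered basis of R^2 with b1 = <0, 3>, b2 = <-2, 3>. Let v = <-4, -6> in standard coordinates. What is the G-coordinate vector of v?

Write v = c_1 b1 + c_2 b2 and solve for the c_i.
System: 0c_1 - 2c_2 = -4, 3c_1 + 3c_2 = -6; solving gives c_1 = -4, c_2 = 2.
Check: -4b1 + 2b2 = <-4, -6>.

<-4, 2>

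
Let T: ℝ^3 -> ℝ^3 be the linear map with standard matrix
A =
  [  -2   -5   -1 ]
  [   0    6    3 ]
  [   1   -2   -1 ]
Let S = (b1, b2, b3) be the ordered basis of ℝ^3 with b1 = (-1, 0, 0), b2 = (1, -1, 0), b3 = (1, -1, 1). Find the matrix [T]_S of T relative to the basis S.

[[-2, 3, 1], [1, 3, 1], [-1, 3, 2]]

With P the matrix whose columns are b1, ..., b3, [T]_S = P^(-1) A P.
Column by column: T(b1) = A b1 = (2, 0, -1); its S-coordinates (-2, 1, -1) give column 1.
Continuing for each basis vector yields [T]_S = [[-2, 3, 1], [1, 3, 1], [-1, 3, 2]].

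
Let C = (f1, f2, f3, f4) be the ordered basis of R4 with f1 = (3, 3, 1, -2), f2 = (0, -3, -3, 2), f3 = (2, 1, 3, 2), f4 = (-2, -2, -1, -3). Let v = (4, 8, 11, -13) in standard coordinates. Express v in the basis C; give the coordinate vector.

We seek scalars with c_1 f1 + ... + c_4 f4 = v; equivalently solve M c = v where the columns of M are f1, ..., f4.
Gaussian elimination on [M | v] yields c = (2, -2, 2, 3).
Check: 2f1 - 2f2 + 2f3 + 3f4 = (4, 8, 11, -13).

(2, -2, 2, 3)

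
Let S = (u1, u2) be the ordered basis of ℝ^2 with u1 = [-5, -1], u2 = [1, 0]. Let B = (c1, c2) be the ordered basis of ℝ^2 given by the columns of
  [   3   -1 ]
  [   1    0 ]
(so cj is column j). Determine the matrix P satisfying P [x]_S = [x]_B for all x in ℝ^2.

Column j of P is [uj]_B, since P maps S-coordinates to B-coordinates.
Expressing u1 in B: u1 = -c1 + 2c2, so column 1 of P is [-1, 2].
Doing the same for each uj gives P = [[-1, 0], [2, -1]].

[[-1, 0], [2, -1]]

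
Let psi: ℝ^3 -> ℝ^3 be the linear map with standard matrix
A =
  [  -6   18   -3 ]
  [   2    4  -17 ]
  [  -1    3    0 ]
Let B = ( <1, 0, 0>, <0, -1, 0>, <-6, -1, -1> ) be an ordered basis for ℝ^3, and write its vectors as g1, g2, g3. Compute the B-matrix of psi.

With P the matrix whose columns are g1, ..., g3, [psi]_B = P^(-1) A P.
Column by column: psi(g1) = A g1 = <-6, 2, -1>; its B-coordinates <0, -3, 1> give column 1.
Continuing for each basis vector yields [psi]_B = [[0, 0, 3], [-3, 1, 2], [1, 3, -3]].

[[0, 0, 3], [-3, 1, 2], [1, 3, -3]]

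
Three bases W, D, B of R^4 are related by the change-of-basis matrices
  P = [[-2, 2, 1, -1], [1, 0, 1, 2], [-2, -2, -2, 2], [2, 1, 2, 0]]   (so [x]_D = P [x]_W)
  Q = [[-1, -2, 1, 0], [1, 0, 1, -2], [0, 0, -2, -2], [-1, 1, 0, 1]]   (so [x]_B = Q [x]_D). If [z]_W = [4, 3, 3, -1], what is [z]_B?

Composing the changes, [z]_B = Q P [z]_W.
Q P = [[-2, -4, -5, -1], [-8, -2, -5, 1], [0, 2, 0, -4], [5, -1, 2, 3]]; applying this to [4, 3, 3, -1] gives [-34, -54, 10, 20].

[-34, -54, 10, 20]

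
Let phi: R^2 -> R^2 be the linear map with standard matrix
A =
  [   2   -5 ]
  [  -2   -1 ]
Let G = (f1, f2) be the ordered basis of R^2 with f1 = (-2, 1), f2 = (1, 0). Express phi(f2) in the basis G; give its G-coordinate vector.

Column 2 of [phi]_G is the G-coordinate vector of phi(f2).
In standard coordinates phi(f2) = A f2 = (2, -2).
Converting to G: (2, -2) = -2f1 - 2f2, so the coordinate vector is (-2, -2).

(-2, -2)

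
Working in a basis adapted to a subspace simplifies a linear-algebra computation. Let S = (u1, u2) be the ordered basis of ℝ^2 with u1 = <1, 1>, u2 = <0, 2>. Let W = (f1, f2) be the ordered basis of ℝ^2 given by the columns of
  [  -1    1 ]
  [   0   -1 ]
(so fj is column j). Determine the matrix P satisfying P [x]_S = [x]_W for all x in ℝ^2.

[[-2, -2], [-1, -2]]

Column j of P is [uj]_W, since P maps S-coordinates to W-coordinates.
Expressing u1 in W: u1 = -2f1 - f2, so column 1 of P is <-2, -1>.
Doing the same for each uj gives P = [[-2, -2], [-1, -2]].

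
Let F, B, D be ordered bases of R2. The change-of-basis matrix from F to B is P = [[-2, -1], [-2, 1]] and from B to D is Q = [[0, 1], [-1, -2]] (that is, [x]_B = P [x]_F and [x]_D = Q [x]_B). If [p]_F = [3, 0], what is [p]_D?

Composing the changes, [p]_D = Q P [p]_F.
Q P = [[-2, 1], [6, -1]]; applying this to [3, 0] gives [-6, 18].

[-6, 18]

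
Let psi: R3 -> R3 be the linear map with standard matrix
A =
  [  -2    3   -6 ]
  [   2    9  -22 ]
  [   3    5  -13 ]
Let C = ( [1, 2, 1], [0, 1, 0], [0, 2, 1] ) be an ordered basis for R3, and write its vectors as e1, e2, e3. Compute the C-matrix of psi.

Let P have columns e1, ..., e3. Then [psi]_C = P^(-1) A P.
Here det P = 1, so P^(-1) is integer; computing A P first and then P^(-1)(A P) gives [[-2, 3, 0], [-2, -1, 2], [2, 2, -3]].

[[-2, 3, 0], [-2, -1, 2], [2, 2, -3]]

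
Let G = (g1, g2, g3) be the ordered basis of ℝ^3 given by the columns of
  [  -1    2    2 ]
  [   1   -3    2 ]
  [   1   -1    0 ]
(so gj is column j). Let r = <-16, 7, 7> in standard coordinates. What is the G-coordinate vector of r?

[r]_G is the unique c with M c = r, where M has columns g1, ..., g3.
Gaussian elimination on [M | r] yields c = (4, -3, -3).
Check: 4g1 - 3g2 - 3g3 = <-16, 7, 7>.

<4, -3, -3>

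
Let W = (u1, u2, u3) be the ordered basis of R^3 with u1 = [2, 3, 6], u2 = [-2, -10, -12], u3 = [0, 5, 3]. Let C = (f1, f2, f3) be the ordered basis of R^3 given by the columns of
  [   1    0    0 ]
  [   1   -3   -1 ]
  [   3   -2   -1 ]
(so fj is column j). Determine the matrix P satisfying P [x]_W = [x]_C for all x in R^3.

[[2, -2, 0], [-1, 2, -2], [2, 2, 1]]

Column j of P is [uj]_C, since P maps W-coordinates to C-coordinates.
Expressing u1 in C: u1 = 2f1 - f2 + 2f3, so column 1 of P is [2, -1, 2].
Doing the same for each uj gives P = [[2, -2, 0], [-1, 2, -2], [2, 2, 1]].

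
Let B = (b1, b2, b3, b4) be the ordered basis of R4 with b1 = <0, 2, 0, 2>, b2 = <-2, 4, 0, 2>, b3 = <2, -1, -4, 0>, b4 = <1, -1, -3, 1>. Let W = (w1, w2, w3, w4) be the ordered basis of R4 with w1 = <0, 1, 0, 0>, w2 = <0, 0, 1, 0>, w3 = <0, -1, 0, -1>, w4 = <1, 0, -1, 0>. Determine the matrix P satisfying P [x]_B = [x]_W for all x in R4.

Take x = bj: its B-coordinates are the j-th standard unit vector, so P e_j — column j of P — equals [bj]_W.
b1 = 0·w1 + 0·w2 - 2w3 + 0·w4, giving column 1 = <0, 0, -2, 0>; repeating for each j gives P = [[0, 2, -1, -2], [0, -2, -2, -2], [-2, -2, 0, -1], [0, -2, 2, 1]].

[[0, 2, -1, -2], [0, -2, -2, -2], [-2, -2, 0, -1], [0, -2, 2, 1]]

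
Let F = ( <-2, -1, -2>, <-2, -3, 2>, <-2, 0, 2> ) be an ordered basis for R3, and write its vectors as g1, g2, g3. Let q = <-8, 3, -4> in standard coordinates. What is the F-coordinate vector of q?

<3, -2, 3>

[q]_F is the unique c with M c = q, where M has columns g1, ..., g3.
Row-reducing the augmented matrix [M | q] gives c = (3, -2, 3).
Check: 3g1 - 2g2 + 3g3 = <-8, 3, -4>.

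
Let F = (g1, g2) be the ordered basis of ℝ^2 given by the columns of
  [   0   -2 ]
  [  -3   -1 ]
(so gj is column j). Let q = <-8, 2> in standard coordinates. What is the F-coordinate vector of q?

We seek scalars with c_1 g1 + c_2 g2 = q; equivalently solve M c = q where the columns of M are g1, g2.
System: 0c_1 - 2c_2 = -8, -3c_1 - c_2 = 2; solving gives c_1 = -2, c_2 = 4.
Check: -2g1 + 4g2 = <-8, 2>.

<-2, 4>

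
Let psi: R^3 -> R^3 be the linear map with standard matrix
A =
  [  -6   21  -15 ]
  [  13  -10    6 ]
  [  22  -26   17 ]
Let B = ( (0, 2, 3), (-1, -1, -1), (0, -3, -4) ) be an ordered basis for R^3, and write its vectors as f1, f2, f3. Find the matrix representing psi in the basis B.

[[2, -3, 3], [3, 0, 3], [1, 1, -1]]

The j-th column of [psi]_B is [psi(fj)]_B.
psi(f1) = A f1 = (-3, -2, -1) = 2f1 + 3f2 + f3, so column 1 is (2, 3, 1).
Repeating for f2, f3 and assembling the columns gives [[2, -3, 3], [3, 0, 3], [1, 1, -1]].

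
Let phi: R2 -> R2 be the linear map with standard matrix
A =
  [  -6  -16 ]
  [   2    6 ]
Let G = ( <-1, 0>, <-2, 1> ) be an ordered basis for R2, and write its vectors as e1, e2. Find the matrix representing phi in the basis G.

[[-2, 0], [-2, 2]]

With P the matrix whose columns are e1, e2, [phi]_G = P^(-1) A P.
Column by column: phi(e1) = A e1 = <6, -2>; its G-coordinates <-2, -2> give column 1.
Continuing for each basis vector yields [phi]_G = [[-2, 0], [-2, 2]].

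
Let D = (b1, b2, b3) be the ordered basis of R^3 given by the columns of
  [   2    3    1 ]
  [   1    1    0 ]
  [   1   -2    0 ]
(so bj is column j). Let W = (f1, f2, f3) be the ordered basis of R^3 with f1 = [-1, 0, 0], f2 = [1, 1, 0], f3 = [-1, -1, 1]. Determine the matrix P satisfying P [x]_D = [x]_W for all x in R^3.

Take x = bj: its D-coordinates are the j-th standard unit vector, so P e_j — column j of P — equals [bj]_W.
b1 = -f1 + 2f2 + f3, giving column 1 = [-1, 2, 1]; repeating for each j gives P = [[-1, -2, -1], [2, -1, 0], [1, -2, 0]].

[[-1, -2, -1], [2, -1, 0], [1, -2, 0]]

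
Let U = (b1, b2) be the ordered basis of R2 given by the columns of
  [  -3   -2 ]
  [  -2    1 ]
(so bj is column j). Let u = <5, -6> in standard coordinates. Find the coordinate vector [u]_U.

Write u = c_1 b1 + c_2 b2 and solve for the c_i.
System: -3c_1 - 2c_2 = 5, -2c_1 + c_2 = -6; solving gives c_1 = 1, c_2 = -4.
Check: b1 - 4b2 = <5, -6>.

<1, -4>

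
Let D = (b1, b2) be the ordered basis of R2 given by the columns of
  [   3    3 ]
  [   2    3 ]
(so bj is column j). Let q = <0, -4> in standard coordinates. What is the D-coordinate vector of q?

We seek scalars with c_1 b1 + c_2 b2 = q; equivalently solve M c = q where the columns of M are b1, b2.
System: 3c_1 + 3c_2 = 0, 2c_1 + 3c_2 = -4; solving gives c_1 = 4, c_2 = -4.
Check: 4b1 - 4b2 = <0, -4>.

<4, -4>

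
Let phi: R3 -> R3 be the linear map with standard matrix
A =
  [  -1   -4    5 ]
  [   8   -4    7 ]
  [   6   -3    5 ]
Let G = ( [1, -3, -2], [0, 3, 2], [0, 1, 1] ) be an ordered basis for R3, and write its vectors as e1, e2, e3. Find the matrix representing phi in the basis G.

The j-th column of [phi]_G is [phi(ej)]_G.
phi(e1) = A e1 = [1, 6, 5] = e1 + 2e2 + 3e3, so column 1 is [1, 2, 3].
Repeating for e2, e3 and assembling the columns gives [[1, -2, 1], [2, -1, 2], [3, -1, 0]].

[[1, -2, 1], [2, -1, 2], [3, -1, 0]]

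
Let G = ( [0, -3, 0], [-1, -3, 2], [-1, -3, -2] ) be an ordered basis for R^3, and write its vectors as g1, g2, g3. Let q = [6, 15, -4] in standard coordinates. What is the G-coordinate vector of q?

[1, -4, -2]

We seek scalars with c_1 g1 + ... + c_3 g3 = q; equivalently solve M c = q where the columns of M are g1, ..., g3.
Solving this 3x3 system gives c = (1, -4, -2).
Check: g1 - 4g2 - 2g3 = [6, 15, -4].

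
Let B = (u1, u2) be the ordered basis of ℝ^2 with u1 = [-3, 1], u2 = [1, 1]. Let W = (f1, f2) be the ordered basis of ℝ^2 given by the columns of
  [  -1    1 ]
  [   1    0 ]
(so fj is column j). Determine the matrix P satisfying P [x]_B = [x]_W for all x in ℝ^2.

Take x = uj: its B-coordinates are the j-th standard unit vector, so P e_j — column j of P — equals [uj]_W.
u1 = f1 - 2f2, giving column 1 = [1, -2]; repeating for each j gives P = [[1, 1], [-2, 2]].

[[1, 1], [-2, 2]]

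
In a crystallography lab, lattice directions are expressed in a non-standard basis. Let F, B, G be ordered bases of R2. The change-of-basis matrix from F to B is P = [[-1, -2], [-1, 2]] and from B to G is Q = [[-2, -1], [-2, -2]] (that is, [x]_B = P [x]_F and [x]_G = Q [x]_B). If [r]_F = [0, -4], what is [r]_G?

[-8, 0]

Apply P to get B-coordinates [8, -8], then Q to get G-coordinates.
The result is [r]_G = [-8, 0].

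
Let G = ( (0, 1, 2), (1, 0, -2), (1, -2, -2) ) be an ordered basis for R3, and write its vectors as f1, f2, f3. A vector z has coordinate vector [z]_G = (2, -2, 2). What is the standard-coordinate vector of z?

By definition z = 2f1 - 2f2 + 2f3.
Summing componentwise gives (0, -2, 4).

(0, -2, 4)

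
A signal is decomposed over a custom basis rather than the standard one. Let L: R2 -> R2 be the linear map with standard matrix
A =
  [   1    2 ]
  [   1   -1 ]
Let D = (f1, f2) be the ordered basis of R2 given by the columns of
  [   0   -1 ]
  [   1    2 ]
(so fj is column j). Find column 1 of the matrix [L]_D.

[3, -2]

Column 1 of [L]_D is the D-coordinate vector of L(f1).
In standard coordinates L(f1) = A f1 = [2, -1].
Converting to D: [2, -1] = 3f1 - 2f2, so the coordinate vector is [3, -2].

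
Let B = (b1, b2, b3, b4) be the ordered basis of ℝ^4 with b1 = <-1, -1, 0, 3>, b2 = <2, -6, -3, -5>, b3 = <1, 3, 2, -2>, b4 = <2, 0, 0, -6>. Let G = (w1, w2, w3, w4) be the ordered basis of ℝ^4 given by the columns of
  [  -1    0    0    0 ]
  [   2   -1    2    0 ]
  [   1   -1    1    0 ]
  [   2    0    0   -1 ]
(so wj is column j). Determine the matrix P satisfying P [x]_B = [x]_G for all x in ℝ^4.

Take x = bj: its B-coordinates are the j-th standard unit vector, so P e_j — column j of P — equals [bj]_G.
b1 = w1 - w2 - 2w3 - w4, giving column 1 = <1, -1, -2, -1>; repeating for each j gives P = [[1, -2, -1, -2], [-1, 0, -1, 0], [-2, -1, 2, 2], [-1, 1, 0, 2]].

[[1, -2, -1, -2], [-1, 0, -1, 0], [-2, -1, 2, 2], [-1, 1, 0, 2]]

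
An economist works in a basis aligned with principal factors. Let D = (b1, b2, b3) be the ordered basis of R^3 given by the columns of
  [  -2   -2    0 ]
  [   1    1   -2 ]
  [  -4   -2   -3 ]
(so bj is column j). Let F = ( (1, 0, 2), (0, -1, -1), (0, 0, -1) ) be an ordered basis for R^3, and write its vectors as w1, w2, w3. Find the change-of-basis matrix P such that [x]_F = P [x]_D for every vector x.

[[-2, -2, 0], [-1, -1, 2], [1, -1, 1]]

Column j of P is [bj]_F, since P maps D-coordinates to F-coordinates.
Expressing b1 in F: b1 = -2w1 - w2 + w3, so column 1 of P is (-2, -1, 1).
Doing the same for each bj gives P = [[-2, -2, 0], [-1, -1, 2], [1, -1, 1]].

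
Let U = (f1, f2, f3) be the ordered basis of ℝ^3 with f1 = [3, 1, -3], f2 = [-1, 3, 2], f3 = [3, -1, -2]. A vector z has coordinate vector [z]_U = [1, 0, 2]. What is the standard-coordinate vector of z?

[9, -1, -7]

By definition z = f1 + 0·f2 + 2f3.
Summing componentwise gives [9, -1, -7].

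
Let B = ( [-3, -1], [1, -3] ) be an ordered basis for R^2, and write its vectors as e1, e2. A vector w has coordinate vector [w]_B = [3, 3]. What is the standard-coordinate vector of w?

w = M [w]_B, where M has columns e1, e2.
Carrying out the matrix-vector product, w = [-6, -12].

[-6, -12]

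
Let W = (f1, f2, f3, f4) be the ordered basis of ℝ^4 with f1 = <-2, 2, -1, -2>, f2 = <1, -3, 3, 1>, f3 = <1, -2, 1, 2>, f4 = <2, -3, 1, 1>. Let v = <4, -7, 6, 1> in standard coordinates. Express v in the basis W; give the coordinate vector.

<-1, 2, -2, 1>

[v]_W is the unique c with M c = v, where M has columns f1, ..., f4.
Solving this 4x4 system gives c = (-1, 2, -2, 1).
Check: -f1 + 2f2 - 2f3 + f4 = <4, -7, 6, 1>.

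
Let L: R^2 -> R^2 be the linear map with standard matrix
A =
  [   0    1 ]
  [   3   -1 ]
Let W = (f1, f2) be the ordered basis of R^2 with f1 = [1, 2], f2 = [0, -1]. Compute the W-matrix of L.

[[2, -1], [3, -3]]

Let P have columns f1, f2. Then [L]_W = P^(-1) A P.
Here det P = -1, so P^(-1) is integer; computing A P first and then P^(-1)(A P) gives [[2, -1], [3, -3]].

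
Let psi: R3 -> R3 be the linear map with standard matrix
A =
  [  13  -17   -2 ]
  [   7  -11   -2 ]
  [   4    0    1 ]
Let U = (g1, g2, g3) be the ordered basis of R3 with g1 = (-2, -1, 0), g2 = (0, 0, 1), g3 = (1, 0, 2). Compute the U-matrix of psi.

[[3, 2, -3], [-2, -3, 0], [-3, 2, 3]]

The j-th column of [psi]_U is [psi(gj)]_U.
psi(g1) = A g1 = (-9, -3, -8) = 3g1 - 2g2 - 3g3, so column 1 is (3, -2, -3).
Repeating for g2, g3 and assembling the columns gives [[3, 2, -3], [-2, -3, 0], [-3, 2, 3]].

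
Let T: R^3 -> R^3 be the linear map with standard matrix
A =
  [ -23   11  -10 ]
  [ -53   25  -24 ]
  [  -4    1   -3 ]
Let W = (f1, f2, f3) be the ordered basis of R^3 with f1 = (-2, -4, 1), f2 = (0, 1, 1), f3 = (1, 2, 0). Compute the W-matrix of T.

[[3, -1, -1], [-2, -1, -1], [-2, -1, -3]]

Let P have columns f1, ..., f3. Then [T]_W = P^(-1) A P.
Here det P = -1, so P^(-1) is integer; computing A P first and then P^(-1)(A P) gives [[3, -1, -1], [-2, -1, -1], [-2, -1, -3]].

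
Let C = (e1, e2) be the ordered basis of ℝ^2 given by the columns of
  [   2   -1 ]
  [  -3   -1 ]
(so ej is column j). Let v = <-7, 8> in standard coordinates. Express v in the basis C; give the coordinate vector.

We seek scalars with c_1 e1 + c_2 e2 = v; equivalently solve M c = v where the columns of M are e1, e2.
System: 2c_1 - c_2 = -7, -3c_1 - c_2 = 8; solving gives c_1 = -3, c_2 = 1.
Check: -3e1 + e2 = <-7, 8>.

<-3, 1>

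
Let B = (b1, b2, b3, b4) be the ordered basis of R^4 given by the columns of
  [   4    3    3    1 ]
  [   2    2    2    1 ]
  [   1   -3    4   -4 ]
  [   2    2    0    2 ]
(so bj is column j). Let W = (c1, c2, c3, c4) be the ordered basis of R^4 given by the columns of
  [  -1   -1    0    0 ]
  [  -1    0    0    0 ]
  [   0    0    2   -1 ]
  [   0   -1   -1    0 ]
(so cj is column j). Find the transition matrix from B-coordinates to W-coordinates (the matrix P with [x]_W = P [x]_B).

Take x = bj: its B-coordinates are the j-th standard unit vector, so P e_j — column j of P — equals [bj]_W.
b1 = -2c1 - 2c2 + 0·c3 - c4, giving column 1 = [-2, -2, 0, -1]; repeating for each j gives P = [[-2, -2, -2, -1], [-2, -1, -1, 0], [0, -1, 1, -2], [-1, 1, -2, 0]].

[[-2, -2, -2, -1], [-2, -1, -1, 0], [0, -1, 1, -2], [-1, 1, -2, 0]]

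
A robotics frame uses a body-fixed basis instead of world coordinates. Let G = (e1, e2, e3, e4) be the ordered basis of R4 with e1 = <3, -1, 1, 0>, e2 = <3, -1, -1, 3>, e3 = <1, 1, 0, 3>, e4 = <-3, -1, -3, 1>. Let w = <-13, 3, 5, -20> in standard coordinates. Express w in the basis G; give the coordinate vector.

Write w = c_1 e1 + ... + c_4 e4 and solve for the c_i.
Row-reducing the augmented matrix [M | w] gives c = (-3, -2, -4, -2).
Check: -3e1 - 2e2 - 4e3 - 2e4 = <-13, 3, 5, -20>.

<-3, -2, -4, -2>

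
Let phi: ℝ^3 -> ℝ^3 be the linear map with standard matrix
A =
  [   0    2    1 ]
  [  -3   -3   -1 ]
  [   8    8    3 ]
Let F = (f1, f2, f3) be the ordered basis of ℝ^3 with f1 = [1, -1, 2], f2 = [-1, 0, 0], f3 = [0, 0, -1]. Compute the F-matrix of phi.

Let P have columns f1, ..., f3. Then [phi]_F = P^(-1) A P.
Here det P = 1, so P^(-1) is integer; computing A P first and then P^(-1)(A P) gives [[2, -3, -1], [2, -3, 0], [-2, 2, 1]].

[[2, -3, -1], [2, -3, 0], [-2, 2, 1]]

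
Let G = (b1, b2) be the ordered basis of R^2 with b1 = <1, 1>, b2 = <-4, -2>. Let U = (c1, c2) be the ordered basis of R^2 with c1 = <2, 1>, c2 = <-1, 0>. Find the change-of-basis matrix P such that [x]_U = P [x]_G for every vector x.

Let M have columns bj and N have columns cj. Then for every x, N [x]_U = x = M [x]_G, so P = N^(-1) M.
Since det N = 1, N^(-1) has integer entries; multiplying gives P = [[1, -2], [1, 0]].

[[1, -2], [1, 0]]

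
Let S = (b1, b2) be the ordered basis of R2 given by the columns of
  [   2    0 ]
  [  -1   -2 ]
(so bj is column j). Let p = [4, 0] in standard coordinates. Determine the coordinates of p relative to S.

Write p = c_1 b1 + c_2 b2 and solve for the c_i.
System: 2c_1 + 0c_2 = 4, -c_1 - 2c_2 = 0; solving gives c_1 = 2, c_2 = -1.
Check: 2b1 - b2 = [4, 0].

[2, -1]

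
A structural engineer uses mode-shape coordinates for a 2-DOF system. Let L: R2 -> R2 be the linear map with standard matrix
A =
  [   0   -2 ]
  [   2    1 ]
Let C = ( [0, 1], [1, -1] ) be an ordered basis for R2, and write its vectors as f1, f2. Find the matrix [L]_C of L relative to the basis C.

The j-th column of [L]_C is [L(fj)]_C.
L(f1) = A f1 = [-2, 1] = -f1 - 2f2, so column 1 is [-1, -2].
Repeating for f2 and assembling the columns gives [[-1, 3], [-2, 2]].

[[-1, 3], [-2, 2]]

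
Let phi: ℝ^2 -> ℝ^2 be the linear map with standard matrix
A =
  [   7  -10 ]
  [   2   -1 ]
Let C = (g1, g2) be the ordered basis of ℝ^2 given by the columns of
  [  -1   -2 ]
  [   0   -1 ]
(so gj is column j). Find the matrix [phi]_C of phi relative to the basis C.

[[3, -2], [2, 3]]

The j-th column of [phi]_C is [phi(gj)]_C.
phi(g1) = A g1 = (-7, -2) = 3g1 + 2g2, so column 1 is (3, 2).
Repeating for g2 and assembling the columns gives [[3, -2], [2, 3]].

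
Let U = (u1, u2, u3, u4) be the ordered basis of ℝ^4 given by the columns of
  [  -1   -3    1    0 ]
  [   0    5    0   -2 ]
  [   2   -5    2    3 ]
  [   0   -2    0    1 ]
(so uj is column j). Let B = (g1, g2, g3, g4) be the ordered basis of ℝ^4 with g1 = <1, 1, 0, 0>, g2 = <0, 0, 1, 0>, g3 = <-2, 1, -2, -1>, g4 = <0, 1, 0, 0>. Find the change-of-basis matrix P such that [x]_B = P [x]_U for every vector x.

Let M have columns uj and N have columns gj. Then for every x, N [x]_B = x = M [x]_U, so P = N^(-1) M.
Since det N = -1, N^(-1) has integer entries; multiplying gives P = [[-1, 1, 1, -2], [2, -1, 2, 1], [0, 2, 0, -1], [1, 2, -1, 1]].

[[-1, 1, 1, -2], [2, -1, 2, 1], [0, 2, 0, -1], [1, 2, -1, 1]]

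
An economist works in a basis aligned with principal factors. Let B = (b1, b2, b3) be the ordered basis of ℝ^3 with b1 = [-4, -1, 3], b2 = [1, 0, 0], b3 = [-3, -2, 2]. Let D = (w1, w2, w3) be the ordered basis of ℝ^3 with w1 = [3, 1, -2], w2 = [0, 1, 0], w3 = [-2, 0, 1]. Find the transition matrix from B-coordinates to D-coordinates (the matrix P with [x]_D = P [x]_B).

[[-2, -1, -1], [1, 1, -1], [-1, -2, 0]]

Column j of P is [bj]_D, since P maps B-coordinates to D-coordinates.
Expressing b1 in D: b1 = -2w1 + w2 - w3, so column 1 of P is [-2, 1, -1].
Doing the same for each bj gives P = [[-2, -1, -1], [1, 1, -1], [-1, -2, 0]].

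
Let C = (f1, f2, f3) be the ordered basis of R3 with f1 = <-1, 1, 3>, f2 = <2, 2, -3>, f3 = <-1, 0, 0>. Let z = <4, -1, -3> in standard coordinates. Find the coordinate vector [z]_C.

<-1, 0, -3>

Write z = c_1 f1 + ... + c_3 f3 and solve for the c_i.
Gaussian elimination on [M | z] yields c = (-1, 0, -3).
Check: -f1 + 0·f2 - 3f3 = <4, -1, -3>.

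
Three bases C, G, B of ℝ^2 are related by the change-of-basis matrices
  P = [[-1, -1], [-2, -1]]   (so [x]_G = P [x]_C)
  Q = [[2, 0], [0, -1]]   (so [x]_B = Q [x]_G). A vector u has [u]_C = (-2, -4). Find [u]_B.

Composing the changes, [u]_B = Q P [u]_C.
Q P = [[-2, -2], [2, 1]]; applying this to (-2, -4) gives (12, -8).

(12, -8)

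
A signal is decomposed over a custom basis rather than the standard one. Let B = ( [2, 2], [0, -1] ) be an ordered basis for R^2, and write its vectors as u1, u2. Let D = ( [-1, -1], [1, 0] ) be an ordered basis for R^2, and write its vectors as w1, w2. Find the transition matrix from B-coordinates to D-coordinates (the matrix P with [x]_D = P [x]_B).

Let M have columns uj and N have columns wj. Then for every x, N [x]_D = x = M [x]_B, so P = N^(-1) M.
Since det N = 1, N^(-1) has integer entries; multiplying gives P = [[-2, 1], [0, 1]].

[[-2, 1], [0, 1]]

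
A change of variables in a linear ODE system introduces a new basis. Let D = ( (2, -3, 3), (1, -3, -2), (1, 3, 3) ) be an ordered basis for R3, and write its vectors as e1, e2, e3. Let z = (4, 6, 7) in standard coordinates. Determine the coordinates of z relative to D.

Write z = c_1 e1 + ... + c_3 e3 and solve for the c_i.
Row-reducing the augmented matrix [M | z] gives c = (0, 1, 3).
Check: 0·e1 + e2 + 3e3 = (4, 6, 7).

(0, 1, 3)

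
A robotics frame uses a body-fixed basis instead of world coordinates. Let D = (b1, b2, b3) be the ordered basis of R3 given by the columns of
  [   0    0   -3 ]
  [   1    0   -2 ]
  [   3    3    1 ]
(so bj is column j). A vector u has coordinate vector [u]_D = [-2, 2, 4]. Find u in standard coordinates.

By definition u = -2b1 + 2b2 + 4b3.
Summing componentwise gives [-12, -10, 4].

[-12, -10, 4]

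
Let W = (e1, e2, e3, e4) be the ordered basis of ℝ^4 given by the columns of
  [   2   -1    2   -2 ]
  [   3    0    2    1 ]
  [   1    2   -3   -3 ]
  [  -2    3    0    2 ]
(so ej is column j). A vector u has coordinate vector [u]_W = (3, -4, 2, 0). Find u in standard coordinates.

u = M [u]_W, where M has columns e1, ..., e4.
Carrying out the matrix-vector product, u = (14, 13, -11, -18).

(14, 13, -11, -18)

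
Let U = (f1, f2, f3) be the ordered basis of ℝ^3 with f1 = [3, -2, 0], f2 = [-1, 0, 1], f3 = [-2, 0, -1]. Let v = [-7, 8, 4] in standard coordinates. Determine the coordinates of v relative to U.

We seek scalars with c_1 f1 + ... + c_3 f3 = v; equivalently solve M c = v where the columns of M are f1, ..., f3.
Solving this 3x3 system gives c = (-4, 1, -3).
Check: -4f1 + f2 - 3f3 = [-7, 8, 4].

[-4, 1, -3]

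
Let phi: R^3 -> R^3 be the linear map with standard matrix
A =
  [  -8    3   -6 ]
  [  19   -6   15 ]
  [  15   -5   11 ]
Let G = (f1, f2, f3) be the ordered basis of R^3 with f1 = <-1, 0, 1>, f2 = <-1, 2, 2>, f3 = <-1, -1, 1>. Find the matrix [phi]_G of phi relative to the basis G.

Let P have columns f1, ..., f3. Then [phi]_G = P^(-1) A P.
Here det P = -1, so P^(-1) is integer; computing A P first and then P^(-1)(A P) gives [[0, 0, 3], [-2, -1, 0], [0, -1, -2]].

[[0, 0, 3], [-2, -1, 0], [0, -1, -2]]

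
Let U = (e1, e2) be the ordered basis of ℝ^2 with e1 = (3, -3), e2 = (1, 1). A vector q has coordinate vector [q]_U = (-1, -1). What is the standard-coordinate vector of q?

By definition q = -e1 - e2.
Summing componentwise gives (-4, 2).

(-4, 2)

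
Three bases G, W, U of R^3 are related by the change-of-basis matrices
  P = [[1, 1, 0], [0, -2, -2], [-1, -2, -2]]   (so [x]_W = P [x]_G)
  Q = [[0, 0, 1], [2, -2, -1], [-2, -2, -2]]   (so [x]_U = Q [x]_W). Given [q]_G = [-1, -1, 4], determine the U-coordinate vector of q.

[-5, 13, 26]

First [q]_W = P [q]_G = [-2, -6, -5].
Then [q]_U = Q [q]_W = [-5, 13, 26].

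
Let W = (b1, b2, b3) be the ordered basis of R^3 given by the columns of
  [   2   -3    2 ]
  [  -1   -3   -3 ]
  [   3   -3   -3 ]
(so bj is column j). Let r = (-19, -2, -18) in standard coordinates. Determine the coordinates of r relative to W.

[r]_W is the unique c with M c = r, where M has columns b1, ..., b3.
Row-reducing the augmented matrix [M | r] gives c = (-4, 3, -1).
Check: -4b1 + 3b2 - b3 = (-19, -2, -18).

(-4, 3, -1)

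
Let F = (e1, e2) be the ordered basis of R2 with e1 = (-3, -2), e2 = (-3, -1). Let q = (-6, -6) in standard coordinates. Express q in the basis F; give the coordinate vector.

Write q = c_1 e1 + c_2 e2 and solve for the c_i.
System: -3c_1 - 3c_2 = -6, -2c_1 - c_2 = -6; solving gives c_1 = 4, c_2 = -2.
Check: 4e1 - 2e2 = (-6, -6).

(4, -2)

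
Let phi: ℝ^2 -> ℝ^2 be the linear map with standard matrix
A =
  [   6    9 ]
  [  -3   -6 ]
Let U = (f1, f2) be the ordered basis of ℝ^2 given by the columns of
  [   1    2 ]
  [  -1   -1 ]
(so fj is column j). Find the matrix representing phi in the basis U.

With P the matrix whose columns are f1, f2, [phi]_U = P^(-1) A P.
Column by column: phi(f1) = A f1 = (-3, 3); its U-coordinates (-3, 0) give column 1.
Continuing for each basis vector yields [phi]_U = [[-3, -3], [0, 3]].

[[-3, -3], [0, 3]]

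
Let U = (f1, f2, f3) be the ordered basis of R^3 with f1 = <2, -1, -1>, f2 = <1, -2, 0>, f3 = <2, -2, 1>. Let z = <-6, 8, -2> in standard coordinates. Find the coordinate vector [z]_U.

Write z = c_1 f1 + ... + c_3 f3 and solve for the c_i.
Row-reducing the augmented matrix [M | z] gives c = (0, -2, -2).
Check: 0·f1 - 2f2 - 2f3 = <-6, 8, -2>.

<0, -2, -2>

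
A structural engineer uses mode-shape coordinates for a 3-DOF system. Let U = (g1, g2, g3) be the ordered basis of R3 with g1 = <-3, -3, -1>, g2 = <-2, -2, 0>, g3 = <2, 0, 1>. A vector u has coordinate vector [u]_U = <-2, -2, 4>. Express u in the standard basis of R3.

<18, 10, 6>

u = M [u]_U, where M has columns g1, ..., g3.
Carrying out the matrix-vector product, u = <18, 10, 6>.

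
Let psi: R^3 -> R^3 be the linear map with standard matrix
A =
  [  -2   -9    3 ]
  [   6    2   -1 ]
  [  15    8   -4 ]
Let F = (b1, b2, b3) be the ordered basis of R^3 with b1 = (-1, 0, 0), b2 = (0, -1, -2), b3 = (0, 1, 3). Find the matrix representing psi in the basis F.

With P the matrix whose columns are b1, ..., b3, [psi]_F = P^(-1) A P.
Column by column: psi(b1) = A b1 = (2, -6, -15); its F-coordinates (-2, 3, -3) give column 1.
Continuing for each basis vector yields [psi]_F = [[-2, -3, 0], [3, 0, -1], [-3, 0, -2]].

[[-2, -3, 0], [3, 0, -1], [-3, 0, -2]]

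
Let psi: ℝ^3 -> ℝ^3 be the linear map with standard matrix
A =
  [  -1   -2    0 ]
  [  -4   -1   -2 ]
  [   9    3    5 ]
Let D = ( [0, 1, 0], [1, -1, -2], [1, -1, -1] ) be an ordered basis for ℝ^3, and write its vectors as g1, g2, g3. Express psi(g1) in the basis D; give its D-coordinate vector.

[-3, -1, -1]

Column 1 of [psi]_D is the D-coordinate vector of psi(g1).
In standard coordinates psi(g1) = A g1 = [-2, -1, 3].
Converting to D: [-2, -1, 3] = -3g1 - g2 - g3, so the coordinate vector is [-3, -1, -1].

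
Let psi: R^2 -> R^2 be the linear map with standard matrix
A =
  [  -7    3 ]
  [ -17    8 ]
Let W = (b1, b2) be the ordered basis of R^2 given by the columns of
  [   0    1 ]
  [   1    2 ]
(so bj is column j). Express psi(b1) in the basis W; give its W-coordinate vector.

[2, 3]

Compute psi(b1) = A b1 = [3, 8] in standard coordinates.
Then write this in W-coordinates: solve for y in y_1 b1 + y_2 b2 = [3, 8].
This gives y = [2, 3], which is column 1 of [psi]_W.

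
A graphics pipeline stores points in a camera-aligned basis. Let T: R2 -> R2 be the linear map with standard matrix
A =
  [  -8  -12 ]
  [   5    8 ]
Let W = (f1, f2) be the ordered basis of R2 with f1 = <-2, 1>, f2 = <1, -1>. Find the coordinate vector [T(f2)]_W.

<-1, 2>

Compute T(f2) = A f2 = <4, -3> in standard coordinates.
Then write this in W-coordinates: solve for y in y_1 f1 + y_2 f2 = <4, -3>.
This gives y = <-1, 2>, which is column 2 of [T]_W.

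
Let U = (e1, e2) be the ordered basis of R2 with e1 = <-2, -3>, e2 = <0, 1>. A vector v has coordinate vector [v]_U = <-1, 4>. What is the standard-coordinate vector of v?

<2, 7>

By definition v = -e1 + 4e2.
Summing componentwise gives <2, 7>.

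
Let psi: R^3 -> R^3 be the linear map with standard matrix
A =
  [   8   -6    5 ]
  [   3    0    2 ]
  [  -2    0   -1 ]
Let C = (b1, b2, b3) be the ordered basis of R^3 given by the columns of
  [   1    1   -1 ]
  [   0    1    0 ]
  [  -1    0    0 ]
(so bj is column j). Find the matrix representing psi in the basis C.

[[1, 2, -2], [1, 3, -3], [-1, 3, 3]]

Let P have columns b1, ..., b3. Then [psi]_C = P^(-1) A P.
Here det P = -1, so P^(-1) is integer; computing A P first and then P^(-1)(A P) gives [[1, 2, -2], [1, 3, -3], [-1, 3, 3]].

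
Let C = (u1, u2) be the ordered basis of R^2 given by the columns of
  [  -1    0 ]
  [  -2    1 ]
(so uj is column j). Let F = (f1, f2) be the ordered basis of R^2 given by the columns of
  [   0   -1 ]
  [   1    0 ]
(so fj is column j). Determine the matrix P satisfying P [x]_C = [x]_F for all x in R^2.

Column j of P is [uj]_F, since P maps C-coordinates to F-coordinates.
Expressing u1 in F: u1 = -2f1 + f2, so column 1 of P is <-2, 1>.
Doing the same for each uj gives P = [[-2, 1], [1, 0]].

[[-2, 1], [1, 0]]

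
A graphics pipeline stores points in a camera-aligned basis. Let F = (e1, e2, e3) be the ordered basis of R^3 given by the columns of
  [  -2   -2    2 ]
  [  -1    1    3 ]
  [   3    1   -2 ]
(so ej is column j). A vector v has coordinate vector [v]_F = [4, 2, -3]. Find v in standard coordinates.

By definition v = 4e1 + 2e2 - 3e3.
Summing componentwise gives [-18, -11, 20].

[-18, -11, 20]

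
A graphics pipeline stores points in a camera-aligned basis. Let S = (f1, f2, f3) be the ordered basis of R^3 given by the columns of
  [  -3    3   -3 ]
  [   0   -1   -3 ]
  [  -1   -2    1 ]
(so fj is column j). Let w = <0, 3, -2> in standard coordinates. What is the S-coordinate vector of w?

<1, 0, -1>

Write w = c_1 f1 + ... + c_3 f3 and solve for the c_i.
Row-reducing the augmented matrix [M | w] gives c = (1, 0, -1).
Check: f1 + 0·f2 - f3 = <0, 3, -2>.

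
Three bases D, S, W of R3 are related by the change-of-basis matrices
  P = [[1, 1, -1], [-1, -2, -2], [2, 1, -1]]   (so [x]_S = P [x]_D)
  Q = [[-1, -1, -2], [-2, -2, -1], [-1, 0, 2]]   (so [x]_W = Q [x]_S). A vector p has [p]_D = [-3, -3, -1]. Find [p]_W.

[10, -4, -11]

Apply P to get S-coordinates [-5, 11, -8], then Q to get W-coordinates.
The result is [p]_W = [10, -4, -11].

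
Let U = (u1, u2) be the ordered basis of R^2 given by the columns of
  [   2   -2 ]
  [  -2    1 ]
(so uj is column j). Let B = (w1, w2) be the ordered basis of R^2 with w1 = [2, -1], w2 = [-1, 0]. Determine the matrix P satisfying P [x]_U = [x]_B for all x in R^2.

[[2, -1], [2, 0]]

Column j of P is [uj]_B, since P maps U-coordinates to B-coordinates.
Expressing u1 in B: u1 = 2w1 + 2w2, so column 1 of P is [2, 2].
Doing the same for each uj gives P = [[2, -1], [2, 0]].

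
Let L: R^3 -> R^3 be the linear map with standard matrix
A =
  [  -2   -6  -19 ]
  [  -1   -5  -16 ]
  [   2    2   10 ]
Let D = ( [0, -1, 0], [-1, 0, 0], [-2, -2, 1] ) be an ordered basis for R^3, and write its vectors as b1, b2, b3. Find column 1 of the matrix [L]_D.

[-1, -2, -2]

Column 1 of [L]_D is the D-coordinate vector of L(b1).
In standard coordinates L(b1) = A b1 = [6, 5, -2].
Converting to D: [6, 5, -2] = -b1 - 2b2 - 2b3, so the coordinate vector is [-1, -2, -2].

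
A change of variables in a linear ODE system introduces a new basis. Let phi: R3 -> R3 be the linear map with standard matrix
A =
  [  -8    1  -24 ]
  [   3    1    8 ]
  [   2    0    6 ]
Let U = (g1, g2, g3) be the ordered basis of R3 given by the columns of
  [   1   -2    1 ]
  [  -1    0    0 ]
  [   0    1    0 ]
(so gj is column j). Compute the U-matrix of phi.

The j-th column of [phi]_U is [phi(gj)]_U.
phi(g1) = A g1 = [-9, 2, 2] = -2g1 + 2g2 - 3g3, so column 1 is [-2, 2, -3].
Repeating for g2, g3 and assembling the columns gives [[-2, -2, -3], [2, 2, 2], [-3, -2, -1]].

[[-2, -2, -3], [2, 2, 2], [-3, -2, -1]]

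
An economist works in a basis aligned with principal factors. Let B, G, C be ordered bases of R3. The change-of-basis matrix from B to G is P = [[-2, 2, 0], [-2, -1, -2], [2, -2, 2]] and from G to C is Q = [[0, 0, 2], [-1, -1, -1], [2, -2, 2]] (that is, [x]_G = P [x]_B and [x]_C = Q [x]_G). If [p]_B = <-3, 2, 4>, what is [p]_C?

<-4, -4, 24>

Composing the changes, [p]_C = Q P [p]_B.
Q P = [[4, -4, 4], [2, 1, 0], [4, 2, 8]]; applying this to <-3, 2, 4> gives <-4, -4, 24>.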